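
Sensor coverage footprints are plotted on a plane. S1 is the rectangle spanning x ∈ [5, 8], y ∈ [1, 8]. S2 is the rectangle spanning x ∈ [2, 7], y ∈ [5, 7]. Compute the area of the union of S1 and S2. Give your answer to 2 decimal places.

By inclusion–exclusion:
Individual areas: |S1| = 21, |S2| = 10.
|S1∩S2|: x∈[5,7], y∈[5,7] → 2·2 = 4.
|S1 ∪ S2| = 31 − 4 = 27.00.

27.00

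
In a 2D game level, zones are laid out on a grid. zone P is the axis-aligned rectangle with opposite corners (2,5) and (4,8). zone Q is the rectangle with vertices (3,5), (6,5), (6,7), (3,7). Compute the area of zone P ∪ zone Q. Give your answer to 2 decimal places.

By inclusion–exclusion:
Individual areas: |zone P| = 6, |zone Q| = 6.
|zone P∩zone Q|: x∈[3,4], y∈[5,7] → 1·2 = 2.
|zone P ∪ zone Q| = 12 − 2 = 10.00.

10.00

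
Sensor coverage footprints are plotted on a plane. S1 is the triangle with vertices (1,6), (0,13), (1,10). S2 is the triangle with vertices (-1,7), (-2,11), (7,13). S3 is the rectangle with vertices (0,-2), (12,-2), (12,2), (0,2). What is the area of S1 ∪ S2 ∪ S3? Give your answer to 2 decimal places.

67.61

By inclusion–exclusion:
Individual areas: |S1| = 2, |S2| = 19, |S3| = 48.
|S1∩S2| = 1.3888.
|S1∩S3| = 0.
|S2∩S3| = 0.
|S1∩S2∩S3| = 0.
|S1 ∪ S2 ∪ S3| = 69 − 1.3888 + 0 = 67.61.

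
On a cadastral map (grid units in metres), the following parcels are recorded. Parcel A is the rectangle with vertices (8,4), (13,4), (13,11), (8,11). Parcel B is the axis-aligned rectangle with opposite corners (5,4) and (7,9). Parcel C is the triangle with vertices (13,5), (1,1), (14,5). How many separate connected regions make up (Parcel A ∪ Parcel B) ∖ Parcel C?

(Parcel A ∪ Parcel B) ∖ Parcel C splits into 3 disjoint pieces (area 0.7788, area 33.5, area 10).

3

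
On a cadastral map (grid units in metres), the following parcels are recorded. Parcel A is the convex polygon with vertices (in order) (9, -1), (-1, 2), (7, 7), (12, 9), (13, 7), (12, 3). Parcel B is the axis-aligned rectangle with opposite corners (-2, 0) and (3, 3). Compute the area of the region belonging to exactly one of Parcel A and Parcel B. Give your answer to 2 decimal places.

|Parcel A| = 71, |Parcel B| = 15, |Parcel A∩Parcel B| = 5.6.
|Parcel A △ Parcel B| = |Parcel A| + |Parcel B| − 2·|Parcel A∩Parcel B| = 71 + 15 − 11.2 = 74.80.

74.80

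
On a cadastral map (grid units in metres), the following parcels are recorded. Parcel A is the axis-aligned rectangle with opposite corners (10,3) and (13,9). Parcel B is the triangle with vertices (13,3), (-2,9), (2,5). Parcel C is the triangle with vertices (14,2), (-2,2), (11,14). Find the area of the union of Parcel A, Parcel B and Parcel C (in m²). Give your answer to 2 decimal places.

102.90

By inclusion–exclusion:
Individual areas: |Parcel A| = 18, |Parcel B| = 18, |Parcel C| = 96.
|Parcel A∩Parcel B| = 0.9818.
|Parcel A∩Parcel C| = 16.875.
|Parcel B∩Parcel C| = 12.2226.
|Parcel A∩Parcel B∩Parcel C| = 0.9818.
|Parcel A ∪ Parcel B ∪ Parcel C| = 132 − 30.0794 + 0.9818 = 102.90.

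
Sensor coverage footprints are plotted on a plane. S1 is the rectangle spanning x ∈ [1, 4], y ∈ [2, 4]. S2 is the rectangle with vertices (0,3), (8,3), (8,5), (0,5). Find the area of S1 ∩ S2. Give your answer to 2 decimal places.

3.00

|S1∩S2|: x∈[1,4], y∈[3,4] → 3·1 = 3.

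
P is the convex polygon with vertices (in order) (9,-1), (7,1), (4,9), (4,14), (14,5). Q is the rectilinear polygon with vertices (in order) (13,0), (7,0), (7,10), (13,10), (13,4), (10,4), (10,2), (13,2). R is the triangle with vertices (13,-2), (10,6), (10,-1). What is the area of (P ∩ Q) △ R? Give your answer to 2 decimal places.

45.79

|P ∩ Q| = 39.4944.
|(P ∩ Q) ∩ R| = 2.1.
|(P ∩ Q) △ R| = 39.4944 + 10.5 − 4.2 = 45.79.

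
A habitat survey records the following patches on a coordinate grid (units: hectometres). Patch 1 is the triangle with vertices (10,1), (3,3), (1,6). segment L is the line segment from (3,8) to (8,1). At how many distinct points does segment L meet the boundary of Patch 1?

The segment meets the boundary at (7.487,1.718), (6.684,2.842).

2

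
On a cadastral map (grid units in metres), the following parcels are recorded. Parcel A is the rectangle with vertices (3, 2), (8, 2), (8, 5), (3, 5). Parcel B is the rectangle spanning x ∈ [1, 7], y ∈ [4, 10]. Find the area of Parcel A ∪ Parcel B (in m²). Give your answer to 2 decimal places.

47.00

By inclusion–exclusion:
Individual areas: |Parcel A| = 15, |Parcel B| = 36.
|Parcel A∩Parcel B|: x∈[3,7], y∈[4,5] → 4·1 = 4.
|Parcel A ∪ Parcel B| = 51 − 4 = 47.00.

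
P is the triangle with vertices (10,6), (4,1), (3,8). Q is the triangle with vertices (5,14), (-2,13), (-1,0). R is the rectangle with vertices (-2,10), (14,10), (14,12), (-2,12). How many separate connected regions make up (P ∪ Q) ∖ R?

3

(P ∪ Q) ∖ R splits into 3 disjoint pieces (area 23.5, area 25.2747, area 9.6044).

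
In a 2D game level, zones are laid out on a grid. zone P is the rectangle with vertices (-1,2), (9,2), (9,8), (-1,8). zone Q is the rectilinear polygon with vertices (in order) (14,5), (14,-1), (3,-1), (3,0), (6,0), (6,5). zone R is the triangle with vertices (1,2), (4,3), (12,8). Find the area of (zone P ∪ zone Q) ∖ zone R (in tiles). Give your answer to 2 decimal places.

98.86

|zone P ∪ zone Q| = 102.
|(zone P ∪ zone Q) ∩ zone R| = 3.142.
|(zone P ∪ zone Q) ∖ zone R| = 102 − 3.142 = 98.86.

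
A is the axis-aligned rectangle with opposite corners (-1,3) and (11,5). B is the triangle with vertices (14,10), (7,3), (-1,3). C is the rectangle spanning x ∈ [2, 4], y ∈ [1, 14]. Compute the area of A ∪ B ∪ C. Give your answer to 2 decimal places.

60.17

By inclusion–exclusion:
Individual areas: |A| = 24, |B| = 28, |C| = 26.
|A∩B| = 13.7143.
|A∩C|: x∈[2,4], y∈[3,5] → 2·2 = 4.
|B∩C| = 3.7333.
|A∩B∩C| = 3.6143.
|A ∪ B ∪ C| = 78 − 21.4476 + 3.6143 = 60.17.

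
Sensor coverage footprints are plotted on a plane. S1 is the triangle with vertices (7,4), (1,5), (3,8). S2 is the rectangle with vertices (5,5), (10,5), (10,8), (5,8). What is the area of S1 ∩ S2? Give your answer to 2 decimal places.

The intersection is the polygon with vertices (6,5), (5,5), (5,6).
By the shoelace formula its area is 0.50.

0.50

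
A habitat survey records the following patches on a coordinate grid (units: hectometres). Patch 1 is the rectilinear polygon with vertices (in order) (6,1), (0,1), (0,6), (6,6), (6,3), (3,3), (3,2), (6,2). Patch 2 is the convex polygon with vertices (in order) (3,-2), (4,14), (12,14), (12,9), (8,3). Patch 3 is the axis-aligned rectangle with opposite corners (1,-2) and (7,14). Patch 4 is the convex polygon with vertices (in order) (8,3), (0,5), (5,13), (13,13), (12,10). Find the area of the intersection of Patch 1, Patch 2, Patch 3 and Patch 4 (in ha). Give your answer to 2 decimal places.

5.58

The intersection is the polygon with vertices (3.5,6), (6,6), (6,3.5), (3.385,4.154).
By the shoelace formula its area is 5.58.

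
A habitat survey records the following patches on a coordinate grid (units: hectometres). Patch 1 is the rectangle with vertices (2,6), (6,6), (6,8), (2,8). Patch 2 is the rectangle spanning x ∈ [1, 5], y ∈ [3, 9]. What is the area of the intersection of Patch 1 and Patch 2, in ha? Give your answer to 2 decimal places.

6.00

|Patch 1∩Patch 2|: x∈[2,5], y∈[6,8] → 3·2 = 6.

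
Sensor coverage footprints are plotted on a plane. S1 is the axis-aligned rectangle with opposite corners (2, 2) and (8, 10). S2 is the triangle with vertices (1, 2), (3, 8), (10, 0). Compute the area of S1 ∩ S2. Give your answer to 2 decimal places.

The intersection is the polygon with vertices (8,2), (2,2), (2,5), (3,8), (8,2.286).
By the shoelace formula its area is 20.21.

20.21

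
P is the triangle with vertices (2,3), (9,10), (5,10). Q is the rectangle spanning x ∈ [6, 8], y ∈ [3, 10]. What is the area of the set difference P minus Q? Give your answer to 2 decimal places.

|P| = 14, |P∩Q| = 4.
|P ∖ Q| = |P| − |P∩Q| = 14 − 4 = 10.00.

10.00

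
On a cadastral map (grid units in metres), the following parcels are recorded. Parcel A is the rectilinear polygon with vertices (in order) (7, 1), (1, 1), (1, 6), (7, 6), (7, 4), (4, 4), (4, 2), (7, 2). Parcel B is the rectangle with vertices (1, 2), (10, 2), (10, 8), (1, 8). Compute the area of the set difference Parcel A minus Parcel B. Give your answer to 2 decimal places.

6.00

|Parcel A| = 24, |Parcel A∩Parcel B| = 18.
|Parcel A ∖ Parcel B| = |Parcel A| − |Parcel A∩Parcel B| = 24 − 18 = 6.00.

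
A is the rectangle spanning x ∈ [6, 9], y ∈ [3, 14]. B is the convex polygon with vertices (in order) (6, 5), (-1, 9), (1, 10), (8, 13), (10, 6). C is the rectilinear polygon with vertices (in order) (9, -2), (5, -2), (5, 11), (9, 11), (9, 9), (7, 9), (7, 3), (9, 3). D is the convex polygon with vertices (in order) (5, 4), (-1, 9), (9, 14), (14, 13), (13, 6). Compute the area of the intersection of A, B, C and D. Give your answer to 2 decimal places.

9.55

The intersection is the polygon with vertices (6,11), (8.571,11), (9,9.5), (9,9), (7,9), (7,5.25), (6,5).
By the shoelace formula its area is 9.55.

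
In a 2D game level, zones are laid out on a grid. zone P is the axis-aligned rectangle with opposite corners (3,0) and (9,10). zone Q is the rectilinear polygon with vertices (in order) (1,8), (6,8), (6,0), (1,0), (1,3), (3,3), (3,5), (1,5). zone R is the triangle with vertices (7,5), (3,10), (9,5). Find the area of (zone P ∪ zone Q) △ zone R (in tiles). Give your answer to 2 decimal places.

67.00

|zone P ∪ zone Q| = 72.
|(zone P ∪ zone Q) ∩ zone R| = 5.
|(zone P ∪ zone Q) △ zone R| = 72 + 5 − 10 = 67.00.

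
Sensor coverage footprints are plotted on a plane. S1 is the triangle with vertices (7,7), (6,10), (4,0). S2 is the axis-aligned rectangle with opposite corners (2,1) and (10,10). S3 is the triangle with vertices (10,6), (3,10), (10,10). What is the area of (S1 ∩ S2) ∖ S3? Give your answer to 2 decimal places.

|S1 ∩ S2| = 7.8857.
|(S1 ∩ S2) ∩ S3| = 0.8688.
|(S1 ∩ S2) ∖ S3| = 7.8857 − 0.8688 = 7.02.

7.02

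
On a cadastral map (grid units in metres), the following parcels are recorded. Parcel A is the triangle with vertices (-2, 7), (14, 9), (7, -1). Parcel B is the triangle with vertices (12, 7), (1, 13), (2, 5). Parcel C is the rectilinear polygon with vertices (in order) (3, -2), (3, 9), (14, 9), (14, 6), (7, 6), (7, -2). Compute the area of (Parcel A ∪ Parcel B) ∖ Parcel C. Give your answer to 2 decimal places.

|Parcel A ∪ Parcel B| = 94.6493.
|(Parcel A ∪ Parcel B) ∩ Parcel C| = 49.1061.
|(Parcel A ∪ Parcel B) ∖ Parcel C| = 94.6493 − 49.1061 = 45.54.

45.54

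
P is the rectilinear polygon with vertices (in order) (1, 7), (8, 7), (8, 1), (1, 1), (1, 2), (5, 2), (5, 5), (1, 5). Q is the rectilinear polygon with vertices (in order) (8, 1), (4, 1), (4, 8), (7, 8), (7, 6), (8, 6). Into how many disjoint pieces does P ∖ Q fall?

3

P ∖ Q splits into 3 disjoint pieces (area 6, area 1, area 3).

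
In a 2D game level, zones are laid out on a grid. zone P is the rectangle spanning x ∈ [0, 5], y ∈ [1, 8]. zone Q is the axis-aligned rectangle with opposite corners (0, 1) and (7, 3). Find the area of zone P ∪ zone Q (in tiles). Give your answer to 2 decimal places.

39.00

By inclusion–exclusion:
Individual areas: |zone P| = 35, |zone Q| = 14.
|zone P∩zone Q|: x∈[0,5], y∈[1,3] → 5·2 = 10.
|zone P ∪ zone Q| = 49 − 10 = 39.00.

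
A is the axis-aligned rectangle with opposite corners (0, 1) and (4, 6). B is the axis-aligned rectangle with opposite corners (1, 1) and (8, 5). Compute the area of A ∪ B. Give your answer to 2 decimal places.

36.00

By inclusion–exclusion:
Individual areas: |A| = 20, |B| = 28.
|A∩B|: x∈[1,4], y∈[1,5] → 3·4 = 12.
|A ∪ B| = 48 − 12 = 36.00.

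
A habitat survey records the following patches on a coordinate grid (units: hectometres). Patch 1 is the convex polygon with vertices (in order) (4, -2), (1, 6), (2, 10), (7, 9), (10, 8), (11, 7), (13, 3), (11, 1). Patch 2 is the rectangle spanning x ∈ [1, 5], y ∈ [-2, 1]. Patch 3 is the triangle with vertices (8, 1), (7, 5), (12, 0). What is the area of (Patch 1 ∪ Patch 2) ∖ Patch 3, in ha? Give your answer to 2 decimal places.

|Patch 1 ∪ Patch 2| = 99.5268.
|(Patch 1 ∪ Patch 2) ∩ Patch 3| = 6.7105.
|(Patch 1 ∪ Patch 2) ∖ Patch 3| = 99.5268 − 6.7105 = 92.82.

92.82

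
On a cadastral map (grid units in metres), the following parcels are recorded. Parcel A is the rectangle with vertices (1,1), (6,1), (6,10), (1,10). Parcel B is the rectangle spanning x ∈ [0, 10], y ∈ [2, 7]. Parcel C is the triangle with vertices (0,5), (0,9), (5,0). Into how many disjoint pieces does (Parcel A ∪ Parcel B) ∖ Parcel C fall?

(Parcel A ∪ Parcel B) ∖ Parcel C splits into 2 disjoint pieces (area 54.3222, area 7).

2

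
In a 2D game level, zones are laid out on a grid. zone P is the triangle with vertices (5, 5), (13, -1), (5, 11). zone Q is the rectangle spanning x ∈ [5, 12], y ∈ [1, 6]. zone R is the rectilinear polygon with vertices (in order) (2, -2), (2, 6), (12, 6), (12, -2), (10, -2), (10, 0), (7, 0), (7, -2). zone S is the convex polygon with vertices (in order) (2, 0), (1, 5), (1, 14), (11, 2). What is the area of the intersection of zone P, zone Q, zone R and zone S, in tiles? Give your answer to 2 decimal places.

11.68

The intersection is the polygon with vertices (7.667,6), (11,2), (11,2), (9.457,1.657), (5,5), (5,6).
By the shoelace formula its area is 11.68.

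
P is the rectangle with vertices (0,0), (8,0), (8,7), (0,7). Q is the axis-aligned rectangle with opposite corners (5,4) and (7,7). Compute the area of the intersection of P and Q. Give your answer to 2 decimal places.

6.00

|P∩Q|: x∈[5,7], y∈[4,7] → 2·3 = 6.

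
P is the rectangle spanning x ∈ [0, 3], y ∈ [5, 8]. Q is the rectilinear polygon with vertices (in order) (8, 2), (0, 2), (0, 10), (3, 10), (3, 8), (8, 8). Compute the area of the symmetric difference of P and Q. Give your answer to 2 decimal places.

|P| = 9, |Q| = 54, |P∩Q| = 9.
|P △ Q| = |P| + |Q| − 2·|P∩Q| = 9 + 54 − 18 = 45.00.

45.00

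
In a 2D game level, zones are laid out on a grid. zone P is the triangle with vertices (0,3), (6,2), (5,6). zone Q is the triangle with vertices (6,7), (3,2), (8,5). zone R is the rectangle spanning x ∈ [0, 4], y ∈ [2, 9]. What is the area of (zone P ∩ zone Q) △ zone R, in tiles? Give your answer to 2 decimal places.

29.97

|zone P ∩ zone Q| = 2.8514.
|(zone P ∩ zone Q) ∩ zone R| = 0.4385.
|(zone P ∩ zone Q) △ zone R| = 2.8514 + 28 − 0.8769 = 29.97.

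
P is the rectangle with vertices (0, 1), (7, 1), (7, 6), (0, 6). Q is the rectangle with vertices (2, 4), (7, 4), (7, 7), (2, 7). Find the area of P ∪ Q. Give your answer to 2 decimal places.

By inclusion–exclusion:
Individual areas: |P| = 35, |Q| = 15.
|P∩Q|: x∈[2,7], y∈[4,6] → 5·2 = 10.
|P ∪ Q| = 50 − 10 = 40.00.

40.00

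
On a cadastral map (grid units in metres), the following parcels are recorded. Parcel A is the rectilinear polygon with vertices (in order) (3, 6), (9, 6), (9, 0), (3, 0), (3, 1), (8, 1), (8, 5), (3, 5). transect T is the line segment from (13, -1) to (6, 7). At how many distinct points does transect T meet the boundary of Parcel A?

4

The segment meets the boundary at (6.875,6), (7.75,5), (8,4.714), (9,3.571).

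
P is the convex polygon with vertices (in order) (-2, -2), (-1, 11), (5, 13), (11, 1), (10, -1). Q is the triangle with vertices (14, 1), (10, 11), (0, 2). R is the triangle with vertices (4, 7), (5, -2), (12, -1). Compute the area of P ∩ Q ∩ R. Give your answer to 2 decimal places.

The intersection is the polygon with vertices (4.592,1.672), (4.141,5.727), (4.737,6.263), (9.692,1.308).
By the shoelace formula its area is 13.06.

13.06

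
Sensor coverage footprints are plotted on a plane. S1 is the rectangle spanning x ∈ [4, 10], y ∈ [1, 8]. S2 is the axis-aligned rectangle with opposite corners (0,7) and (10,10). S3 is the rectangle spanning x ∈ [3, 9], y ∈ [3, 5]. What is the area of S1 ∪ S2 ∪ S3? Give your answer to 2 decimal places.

68.00

By inclusion–exclusion:
Individual areas: |S1| = 42, |S2| = 30, |S3| = 12.
|S1∩S2|: x∈[4,10], y∈[7,8] → 6·1 = 6.
|S1∩S3|: x∈[4,9], y∈[3,5] → 5·2 = 10.
|S2∩S3| = 0 (no overlap).
|S1∩S2∩S3| = 0.
|S1 ∪ S2 ∪ S3| = 84 − 16 + 0 = 68.00.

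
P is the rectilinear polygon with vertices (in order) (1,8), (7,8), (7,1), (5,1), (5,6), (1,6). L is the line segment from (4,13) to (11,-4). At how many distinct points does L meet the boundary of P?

The segment meets the boundary at (7,5.714), (6.059,8).

2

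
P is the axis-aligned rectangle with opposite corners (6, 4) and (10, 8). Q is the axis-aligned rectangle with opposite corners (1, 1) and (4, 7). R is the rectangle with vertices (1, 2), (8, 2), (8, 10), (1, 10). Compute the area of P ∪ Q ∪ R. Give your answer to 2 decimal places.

67.00

By inclusion–exclusion:
Individual areas: |P| = 16, |Q| = 18, |R| = 56.
|P∩Q| = 0 (no overlap).
|P∩R|: x∈[6,8], y∈[4,8] → 2·4 = 8.
|Q∩R|: x∈[1,4], y∈[2,7] → 3·5 = 15.
|P∩Q∩R| = 0.
|P ∪ Q ∪ R| = 90 − 23 + 0 = 67.00.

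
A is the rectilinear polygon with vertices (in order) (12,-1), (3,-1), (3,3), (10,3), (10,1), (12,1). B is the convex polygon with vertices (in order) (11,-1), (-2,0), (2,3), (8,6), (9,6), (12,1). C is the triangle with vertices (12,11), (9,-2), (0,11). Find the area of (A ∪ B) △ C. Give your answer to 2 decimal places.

91.06

|A ∪ B| = 59.4615.
|(A ∪ B) ∩ C| = 23.2004.
|(A ∪ B) △ C| = 59.4615 + 78 − 46.4007 = 91.06.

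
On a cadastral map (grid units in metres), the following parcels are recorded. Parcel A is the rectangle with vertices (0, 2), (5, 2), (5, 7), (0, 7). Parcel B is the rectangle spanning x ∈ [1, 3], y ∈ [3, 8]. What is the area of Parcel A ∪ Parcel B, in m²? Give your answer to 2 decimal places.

By inclusion–exclusion:
Individual areas: |Parcel A| = 25, |Parcel B| = 10.
|Parcel A∩Parcel B|: x∈[1,3], y∈[3,7] → 2·4 = 8.
|Parcel A ∪ Parcel B| = 35 − 8 = 27.00.

27.00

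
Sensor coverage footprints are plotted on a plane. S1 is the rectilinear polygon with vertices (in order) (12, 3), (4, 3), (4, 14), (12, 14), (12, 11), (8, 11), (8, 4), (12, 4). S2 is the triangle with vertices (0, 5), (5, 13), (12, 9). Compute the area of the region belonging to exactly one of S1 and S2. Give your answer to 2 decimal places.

|S1| = 60, |S2| = 38, |S1∩S2| = 20.7.
|S1 △ S2| = |S1| + |S2| − 2·|S1∩S2| = 60 + 38 − 41.4 = 56.60.

56.60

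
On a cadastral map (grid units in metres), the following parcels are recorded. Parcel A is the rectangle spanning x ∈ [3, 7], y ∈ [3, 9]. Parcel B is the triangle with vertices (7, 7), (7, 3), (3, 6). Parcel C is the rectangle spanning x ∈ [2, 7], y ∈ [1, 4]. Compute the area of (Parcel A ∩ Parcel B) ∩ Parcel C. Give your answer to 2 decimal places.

0.67

The region (Parcel A ∩ Parcel B) ∩ Parcel C is the polygon with vertices (5.667,4), (7,4), (7,3).
By the shoelace formula its area is 0.67.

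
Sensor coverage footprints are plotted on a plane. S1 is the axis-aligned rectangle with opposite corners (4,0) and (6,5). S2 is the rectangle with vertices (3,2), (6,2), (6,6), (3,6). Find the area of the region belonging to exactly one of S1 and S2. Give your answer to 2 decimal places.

|S1∩S2|: x∈[4,6], y∈[2,5] → 2·3 = 6.
|S1 △ S2| = |S1| + |S2| − 2·|S1∩S2| = 10 + 12 − 12 = 10.00.

10.00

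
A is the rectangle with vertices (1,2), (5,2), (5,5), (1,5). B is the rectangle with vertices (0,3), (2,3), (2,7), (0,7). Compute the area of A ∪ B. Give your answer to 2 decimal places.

18.00

By inclusion–exclusion:
Individual areas: |A| = 12, |B| = 8.
|A∩B|: x∈[1,2], y∈[3,5] → 1·2 = 2.
|A ∪ B| = 20 − 2 = 18.00.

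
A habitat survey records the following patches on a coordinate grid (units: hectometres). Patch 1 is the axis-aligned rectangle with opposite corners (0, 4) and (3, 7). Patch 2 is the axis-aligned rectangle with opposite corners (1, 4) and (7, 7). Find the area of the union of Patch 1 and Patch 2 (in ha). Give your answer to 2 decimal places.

21.00

By inclusion–exclusion:
Individual areas: |Patch 1| = 9, |Patch 2| = 18.
|Patch 1∩Patch 2|: x∈[1,3], y∈[4,7] → 2·3 = 6.
|Patch 1 ∪ Patch 2| = 27 − 6 = 21.00.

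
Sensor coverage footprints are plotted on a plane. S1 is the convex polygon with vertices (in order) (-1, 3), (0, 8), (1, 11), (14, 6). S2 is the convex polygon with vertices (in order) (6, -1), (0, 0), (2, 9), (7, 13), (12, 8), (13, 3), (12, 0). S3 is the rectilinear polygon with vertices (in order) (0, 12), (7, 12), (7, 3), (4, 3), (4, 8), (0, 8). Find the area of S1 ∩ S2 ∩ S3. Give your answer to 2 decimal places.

18.38

The intersection is the polygon with vertices (4,4), (4,8), (1.778,8), (2,9), (3.364,10.091), (7,8.692), (7,4.6).
By the shoelace formula its area is 18.38.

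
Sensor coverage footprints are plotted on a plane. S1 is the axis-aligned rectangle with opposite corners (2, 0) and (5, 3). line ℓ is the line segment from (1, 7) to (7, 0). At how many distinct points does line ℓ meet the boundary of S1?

2

The segment meets the boundary at (5,2.333), (4.429,3).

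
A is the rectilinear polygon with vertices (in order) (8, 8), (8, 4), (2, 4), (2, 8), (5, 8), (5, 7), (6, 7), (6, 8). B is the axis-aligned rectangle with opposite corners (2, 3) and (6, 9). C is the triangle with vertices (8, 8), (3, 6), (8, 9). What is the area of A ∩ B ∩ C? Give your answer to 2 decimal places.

0.45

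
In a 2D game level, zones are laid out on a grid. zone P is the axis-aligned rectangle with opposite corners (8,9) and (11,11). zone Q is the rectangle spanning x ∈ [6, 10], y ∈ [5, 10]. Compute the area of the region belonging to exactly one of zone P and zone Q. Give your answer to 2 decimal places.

|zone P∩zone Q|: x∈[8,10], y∈[9,10] → 2·1 = 2.
|zone P △ zone Q| = |zone P| + |zone Q| − 2·|zone P∩zone Q| = 6 + 20 − 4 = 22.00.

22.00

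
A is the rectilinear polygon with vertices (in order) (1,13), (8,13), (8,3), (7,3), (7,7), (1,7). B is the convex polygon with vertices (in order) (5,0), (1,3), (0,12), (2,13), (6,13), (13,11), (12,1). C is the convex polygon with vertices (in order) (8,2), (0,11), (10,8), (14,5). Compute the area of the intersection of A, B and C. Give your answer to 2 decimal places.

The intersection is the polygon with vertices (8,3), (7.111,3), (7,3.125), (7,7), (3.556,7), (1,9.875), (1,10.7), (8,8.6).
By the shoelace formula its area is 18.87.

18.87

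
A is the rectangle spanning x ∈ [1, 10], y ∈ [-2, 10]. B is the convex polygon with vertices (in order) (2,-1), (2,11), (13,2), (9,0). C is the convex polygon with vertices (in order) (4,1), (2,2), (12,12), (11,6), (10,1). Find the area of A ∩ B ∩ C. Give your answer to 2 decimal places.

30.54

The intersection is the polygon with vertices (10,4.455), (10,1), (4,1), (2,2), (6.95,6.95).
By the shoelace formula its area is 30.54.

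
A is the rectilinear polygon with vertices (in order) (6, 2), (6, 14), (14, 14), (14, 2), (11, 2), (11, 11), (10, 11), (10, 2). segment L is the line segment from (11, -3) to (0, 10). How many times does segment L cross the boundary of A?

The segment meets the boundary at (6,2.909), (6.769,2).

2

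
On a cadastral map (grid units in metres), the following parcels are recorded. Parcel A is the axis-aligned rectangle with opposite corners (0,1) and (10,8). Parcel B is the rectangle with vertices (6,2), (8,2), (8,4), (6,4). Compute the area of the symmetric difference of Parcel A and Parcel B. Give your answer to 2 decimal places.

66.00

|Parcel A∩Parcel B|: x∈[6,8], y∈[2,4] → 2·2 = 4.
|Parcel A △ Parcel B| = |Parcel A| + |Parcel B| − 2·|Parcel A∩Parcel B| = 70 + 4 − 8 = 66.00.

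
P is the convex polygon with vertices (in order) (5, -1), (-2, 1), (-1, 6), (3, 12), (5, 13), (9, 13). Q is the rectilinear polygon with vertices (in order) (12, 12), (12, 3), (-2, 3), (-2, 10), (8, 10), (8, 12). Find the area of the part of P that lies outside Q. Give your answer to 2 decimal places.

39.08

|P| = 92.5, |P∩Q| = 53.4238.
|P ∖ Q| = |P| − |P∩Q| = 92.5 − 53.4238 = 39.08.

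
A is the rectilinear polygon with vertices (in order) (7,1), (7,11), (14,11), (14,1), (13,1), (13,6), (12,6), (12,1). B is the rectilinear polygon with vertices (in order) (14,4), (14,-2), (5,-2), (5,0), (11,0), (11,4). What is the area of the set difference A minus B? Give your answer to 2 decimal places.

|A| = 65, |A∩B| = 6.
|A ∖ B| = |A| − |A∩B| = 65 − 6 = 59.00.

59.00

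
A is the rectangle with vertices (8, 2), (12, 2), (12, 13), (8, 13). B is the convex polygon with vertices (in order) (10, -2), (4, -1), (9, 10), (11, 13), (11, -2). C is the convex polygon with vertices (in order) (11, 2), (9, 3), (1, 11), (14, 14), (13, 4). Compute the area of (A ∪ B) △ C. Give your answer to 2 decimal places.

75.23

|A ∪ B| = 74.6.
|(A ∪ B) ∩ C| = 42.9357.
|(A ∪ B) △ C| = 74.6 + 86.5 − 85.8715 = 75.23.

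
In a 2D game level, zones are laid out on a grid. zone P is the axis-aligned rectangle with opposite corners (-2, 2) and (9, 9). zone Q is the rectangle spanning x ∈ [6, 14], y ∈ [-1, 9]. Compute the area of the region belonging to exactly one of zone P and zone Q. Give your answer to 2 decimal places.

|zone P∩zone Q|: x∈[6,9], y∈[2,9] → 3·7 = 21.
|zone P △ zone Q| = |zone P| + |zone Q| − 2·|zone P∩zone Q| = 77 + 80 − 42 = 115.00.

115.00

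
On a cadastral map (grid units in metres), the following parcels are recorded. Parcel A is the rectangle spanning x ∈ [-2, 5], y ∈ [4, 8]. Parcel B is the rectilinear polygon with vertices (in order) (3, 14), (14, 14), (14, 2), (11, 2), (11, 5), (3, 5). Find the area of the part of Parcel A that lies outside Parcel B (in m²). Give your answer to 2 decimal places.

22.00

|Parcel A| = 28, |Parcel A∩Parcel B| = 6.
|Parcel A ∖ Parcel B| = |Parcel A| − |Parcel A∩Parcel B| = 28 − 6 = 22.00.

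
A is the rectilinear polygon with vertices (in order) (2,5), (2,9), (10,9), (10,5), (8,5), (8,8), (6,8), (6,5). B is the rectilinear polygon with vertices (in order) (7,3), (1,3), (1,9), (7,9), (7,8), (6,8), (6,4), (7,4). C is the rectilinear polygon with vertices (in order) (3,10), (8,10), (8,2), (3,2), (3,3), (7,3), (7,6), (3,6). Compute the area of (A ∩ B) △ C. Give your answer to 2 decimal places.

|A ∩ B| = 17.
|(A ∩ B) ∩ C| = 10.
|(A ∩ B) △ C| = 17 + 28 − 20 = 25.00.

25.00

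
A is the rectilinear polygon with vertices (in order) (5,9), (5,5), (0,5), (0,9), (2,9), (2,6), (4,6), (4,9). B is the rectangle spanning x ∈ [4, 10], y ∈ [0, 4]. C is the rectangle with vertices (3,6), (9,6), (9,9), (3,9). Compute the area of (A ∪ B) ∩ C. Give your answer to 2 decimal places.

|A ∪ B| = 38.
|(A ∪ B) ∩ C| = 3.00.

3.00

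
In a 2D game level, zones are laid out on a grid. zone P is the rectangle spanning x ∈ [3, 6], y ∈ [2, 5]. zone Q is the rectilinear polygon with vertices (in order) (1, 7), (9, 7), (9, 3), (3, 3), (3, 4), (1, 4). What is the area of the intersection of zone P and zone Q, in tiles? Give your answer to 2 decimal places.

The intersection is the polygon with vertices (3,5), (6,5), (6,3), (3,3), (3,4).
By the shoelace formula its area is 6.00.

6.00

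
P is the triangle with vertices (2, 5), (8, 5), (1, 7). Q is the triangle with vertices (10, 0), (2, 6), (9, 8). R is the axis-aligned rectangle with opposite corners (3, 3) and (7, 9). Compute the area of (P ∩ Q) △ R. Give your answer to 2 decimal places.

21.29

|P ∩ Q| = 4.0298.
|(P ∩ Q) ∩ R| = 3.369.
|(P ∩ Q) △ R| = 4.0298 + 24 − 6.7381 = 21.29.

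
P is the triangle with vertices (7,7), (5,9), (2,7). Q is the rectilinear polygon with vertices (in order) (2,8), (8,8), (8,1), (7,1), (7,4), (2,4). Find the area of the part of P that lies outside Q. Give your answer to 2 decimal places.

1.25

|P| = 5, |P∩Q| = 3.75.
|P ∖ Q| = |P| − |P∩Q| = 5 − 3.75 = 1.25.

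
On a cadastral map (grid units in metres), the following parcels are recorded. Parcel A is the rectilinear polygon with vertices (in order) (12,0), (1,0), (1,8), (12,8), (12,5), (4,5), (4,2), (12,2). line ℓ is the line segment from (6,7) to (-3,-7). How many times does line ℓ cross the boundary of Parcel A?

3

The segment meets the boundary at (1.5,0), (4,3.889), (4.714,5).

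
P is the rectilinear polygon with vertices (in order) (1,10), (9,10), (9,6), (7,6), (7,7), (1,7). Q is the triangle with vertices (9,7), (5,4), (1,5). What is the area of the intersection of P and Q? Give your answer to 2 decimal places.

The intersection is the polygon with vertices (7,6), (7,6.5), (9,7), (7.667,6).
By the shoelace formula its area is 0.83.

0.83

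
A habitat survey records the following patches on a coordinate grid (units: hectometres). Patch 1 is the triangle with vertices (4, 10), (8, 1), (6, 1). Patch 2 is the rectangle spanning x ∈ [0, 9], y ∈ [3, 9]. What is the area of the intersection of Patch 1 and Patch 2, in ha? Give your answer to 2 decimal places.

5.33

The intersection is the polygon with vertices (7.111,3), (5.556,3), (4.222,9), (4.444,9).
By the shoelace formula its area is 5.33.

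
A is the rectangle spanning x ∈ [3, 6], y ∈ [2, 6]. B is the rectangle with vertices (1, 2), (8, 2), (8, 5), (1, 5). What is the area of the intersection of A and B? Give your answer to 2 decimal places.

9.00

|A∩B|: x∈[3,6], y∈[2,5] → 3·3 = 9.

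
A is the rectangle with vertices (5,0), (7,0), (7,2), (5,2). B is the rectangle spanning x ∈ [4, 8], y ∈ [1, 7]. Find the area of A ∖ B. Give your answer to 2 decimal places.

2.00

|A∩B|: x∈[5,7], y∈[1,2] → 2·1 = 2.
|A| = 4.
|A ∖ B| = |A| − |A∩B| = 4 − 2 = 2.00.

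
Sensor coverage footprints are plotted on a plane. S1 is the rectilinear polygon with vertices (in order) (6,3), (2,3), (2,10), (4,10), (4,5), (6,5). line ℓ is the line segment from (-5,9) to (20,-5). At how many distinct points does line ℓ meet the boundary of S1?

The segment meets the boundary at (5.714,3), (2,5.08).

2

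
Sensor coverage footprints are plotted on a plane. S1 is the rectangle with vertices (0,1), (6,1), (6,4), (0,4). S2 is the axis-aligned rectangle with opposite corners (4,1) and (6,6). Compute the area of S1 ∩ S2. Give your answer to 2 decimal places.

|S1∩S2|: x∈[4,6], y∈[1,4] → 2·3 = 6.

6.00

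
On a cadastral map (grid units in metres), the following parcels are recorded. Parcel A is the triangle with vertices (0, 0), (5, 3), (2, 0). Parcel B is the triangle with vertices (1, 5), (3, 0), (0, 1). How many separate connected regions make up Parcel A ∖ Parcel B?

Parcel A ∖ Parcel B splits into 2 disjoint pieces (area 0.8393, area 1.1797).

2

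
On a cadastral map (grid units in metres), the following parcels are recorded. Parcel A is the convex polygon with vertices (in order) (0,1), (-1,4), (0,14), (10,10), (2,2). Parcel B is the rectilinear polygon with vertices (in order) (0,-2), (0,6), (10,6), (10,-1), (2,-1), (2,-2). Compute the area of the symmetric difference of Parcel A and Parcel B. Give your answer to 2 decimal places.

|Parcel A| = 75.5, |Parcel B| = 72, |Parcel A∩Parcel B| = 17.
|Parcel A △ Parcel B| = |Parcel A| + |Parcel B| − 2·|Parcel A∩Parcel B| = 75.5 + 72 − 34 = 113.50.

113.50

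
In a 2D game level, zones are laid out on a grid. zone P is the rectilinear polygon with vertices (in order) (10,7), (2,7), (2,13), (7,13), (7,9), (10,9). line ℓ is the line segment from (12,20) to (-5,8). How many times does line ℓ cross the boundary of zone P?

2

The segment meets the boundary at (2,12.941), (2.083,13).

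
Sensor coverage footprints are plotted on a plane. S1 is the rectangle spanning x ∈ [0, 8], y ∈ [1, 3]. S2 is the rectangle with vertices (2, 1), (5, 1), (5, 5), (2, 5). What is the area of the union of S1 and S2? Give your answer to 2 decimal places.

By inclusion–exclusion:
Individual areas: |S1| = 16, |S2| = 12.
|S1∩S2|: x∈[2,5], y∈[1,3] → 3·2 = 6.
|S1 ∪ S2| = 28 − 6 = 22.00.

22.00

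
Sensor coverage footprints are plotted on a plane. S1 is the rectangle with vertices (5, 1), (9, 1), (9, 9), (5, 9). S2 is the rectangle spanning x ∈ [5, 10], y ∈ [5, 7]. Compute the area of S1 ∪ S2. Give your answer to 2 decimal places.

By inclusion–exclusion:
Individual areas: |S1| = 32, |S2| = 10.
|S1∩S2|: x∈[5,9], y∈[5,7] → 4·2 = 8.
|S1 ∪ S2| = 42 − 8 = 34.00.

34.00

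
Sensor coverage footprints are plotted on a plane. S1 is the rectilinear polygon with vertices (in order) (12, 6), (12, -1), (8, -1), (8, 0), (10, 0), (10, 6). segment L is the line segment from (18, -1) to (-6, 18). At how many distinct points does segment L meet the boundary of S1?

The segment meets the boundary at (12,3.75), (10,5.333).

2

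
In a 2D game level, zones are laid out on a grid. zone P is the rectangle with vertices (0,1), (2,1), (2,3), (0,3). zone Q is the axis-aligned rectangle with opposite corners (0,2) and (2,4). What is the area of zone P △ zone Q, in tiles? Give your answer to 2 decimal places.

4.00

|zone P∩zone Q|: x∈[0,2], y∈[2,3] → 2·1 = 2.
|zone P △ zone Q| = |zone P| + |zone Q| − 2·|zone P∩zone Q| = 4 + 4 − 4 = 4.00.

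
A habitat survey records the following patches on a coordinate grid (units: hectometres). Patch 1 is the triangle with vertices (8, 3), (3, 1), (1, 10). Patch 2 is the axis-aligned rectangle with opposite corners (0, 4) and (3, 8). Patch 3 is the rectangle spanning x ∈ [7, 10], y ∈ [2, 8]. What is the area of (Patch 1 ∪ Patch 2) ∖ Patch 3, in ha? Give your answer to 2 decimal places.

|Patch 1 ∪ Patch 2| = 32.0556.
|(Patch 1 ∪ Patch 2) ∩ Patch 3| = 0.7.
|(Patch 1 ∪ Patch 2) ∖ Patch 3| = 32.0556 − 0.7 = 31.36.

31.36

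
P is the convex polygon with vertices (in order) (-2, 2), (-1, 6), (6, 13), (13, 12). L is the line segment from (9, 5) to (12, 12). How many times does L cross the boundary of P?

1

The segment meets the boundary at (11.6,11.067).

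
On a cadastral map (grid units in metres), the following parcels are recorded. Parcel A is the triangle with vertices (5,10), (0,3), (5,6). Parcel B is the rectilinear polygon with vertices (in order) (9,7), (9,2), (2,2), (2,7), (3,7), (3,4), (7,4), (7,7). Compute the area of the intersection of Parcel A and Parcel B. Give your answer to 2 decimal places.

The intersection is the polygon with vertices (2.857,7), (3,7), (3,4.8), (2,4.2), (2,5.8).
By the shoelace formula its area is 1.99.

1.99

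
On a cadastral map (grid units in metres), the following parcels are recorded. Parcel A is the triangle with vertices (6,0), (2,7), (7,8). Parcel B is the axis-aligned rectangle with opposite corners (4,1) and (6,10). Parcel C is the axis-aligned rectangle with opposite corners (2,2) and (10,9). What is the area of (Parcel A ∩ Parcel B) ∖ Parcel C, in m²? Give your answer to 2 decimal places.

0.86

|Parcel A ∩ Parcel B| = 11.4143.
|(Parcel A ∩ Parcel B) ∩ Parcel C| = 10.5571.
|(Parcel A ∩ Parcel B) ∖ Parcel C| = 11.4143 − 10.5571 = 0.86.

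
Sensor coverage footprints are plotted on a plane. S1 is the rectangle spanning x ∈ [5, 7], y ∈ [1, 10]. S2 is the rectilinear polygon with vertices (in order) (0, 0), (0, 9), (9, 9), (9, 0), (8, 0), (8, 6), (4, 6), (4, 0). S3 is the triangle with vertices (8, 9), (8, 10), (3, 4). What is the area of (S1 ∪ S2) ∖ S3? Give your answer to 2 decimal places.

|S1 ∪ S2| = 69.
|(S1 ∪ S2) ∩ S3| = 1.85.
|(S1 ∪ S2) ∖ S3| = 69 − 1.85 = 67.15.

67.15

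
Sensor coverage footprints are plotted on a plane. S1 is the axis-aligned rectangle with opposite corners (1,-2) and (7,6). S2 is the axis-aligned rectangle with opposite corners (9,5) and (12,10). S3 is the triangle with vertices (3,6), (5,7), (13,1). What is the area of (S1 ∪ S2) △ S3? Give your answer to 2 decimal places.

65.33

|S1 ∪ S2| = 63.
|(S1 ∪ S2) ∩ S3| = 3.8333.
|(S1 ∪ S2) △ S3| = 63 + 10 − 7.6667 = 65.33.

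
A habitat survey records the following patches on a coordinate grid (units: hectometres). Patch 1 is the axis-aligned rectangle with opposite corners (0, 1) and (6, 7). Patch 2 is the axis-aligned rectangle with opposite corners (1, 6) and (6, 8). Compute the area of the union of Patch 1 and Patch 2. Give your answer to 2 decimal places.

41.00

By inclusion–exclusion:
Individual areas: |Patch 1| = 36, |Patch 2| = 10.
|Patch 1∩Patch 2|: x∈[1,6], y∈[6,7] → 5·1 = 5.
|Patch 1 ∪ Patch 2| = 46 − 5 = 41.00.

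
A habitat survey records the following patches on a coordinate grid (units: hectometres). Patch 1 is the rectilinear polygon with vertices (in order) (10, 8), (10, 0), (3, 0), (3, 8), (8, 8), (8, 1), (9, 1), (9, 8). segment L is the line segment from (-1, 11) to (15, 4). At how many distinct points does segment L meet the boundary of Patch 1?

The segment meets the boundary at (10,6.188), (9,6.625), (8,7.062), (5.857,8).

4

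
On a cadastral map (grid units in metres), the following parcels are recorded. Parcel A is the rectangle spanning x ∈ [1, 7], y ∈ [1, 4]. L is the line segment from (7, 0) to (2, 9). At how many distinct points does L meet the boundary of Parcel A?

2

The segment meets the boundary at (4.778,4), (6.444,1).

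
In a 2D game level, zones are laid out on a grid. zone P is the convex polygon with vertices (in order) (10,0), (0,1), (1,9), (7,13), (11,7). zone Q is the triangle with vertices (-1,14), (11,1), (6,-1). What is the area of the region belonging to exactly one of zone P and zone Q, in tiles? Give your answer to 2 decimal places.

72.52

|zone P| = 102.5, |zone Q| = 44.5, |zone P∩zone Q| = 37.2379.
|zone P △ zone Q| = |zone P| + |zone Q| − 2·|zone P∩zone Q| = 102.5 + 44.5 − 74.4758 = 72.52.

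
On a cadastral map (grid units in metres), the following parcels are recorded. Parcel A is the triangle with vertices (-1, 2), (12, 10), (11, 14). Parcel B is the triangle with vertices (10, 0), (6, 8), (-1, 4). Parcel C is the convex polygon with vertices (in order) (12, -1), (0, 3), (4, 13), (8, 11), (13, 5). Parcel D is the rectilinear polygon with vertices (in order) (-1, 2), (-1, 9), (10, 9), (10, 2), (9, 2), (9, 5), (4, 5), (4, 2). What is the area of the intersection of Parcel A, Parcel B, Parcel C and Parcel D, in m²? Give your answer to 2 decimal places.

8.23

The intersection is the polygon with vertices (3.667,6.667), (6,8), (6.647,6.706), (1.043,3.257), (0.467,3.467).
By the shoelace formula its area is 8.23.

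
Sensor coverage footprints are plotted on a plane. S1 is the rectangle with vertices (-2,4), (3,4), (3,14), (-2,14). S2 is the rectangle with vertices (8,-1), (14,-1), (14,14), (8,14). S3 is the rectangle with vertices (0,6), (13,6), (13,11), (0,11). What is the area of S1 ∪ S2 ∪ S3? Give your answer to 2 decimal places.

By inclusion–exclusion:
Individual areas: |S1| = 50, |S2| = 90, |S3| = 65.
|S1∩S2| = 0 (no overlap).
|S1∩S3|: x∈[0,3], y∈[6,11] → 3·5 = 15.
|S2∩S3|: x∈[8,13], y∈[6,11] → 5·5 = 25.
|S1∩S2∩S3| = 0.
|S1 ∪ S2 ∪ S3| = 205 − 40 + 0 = 165.00.

165.00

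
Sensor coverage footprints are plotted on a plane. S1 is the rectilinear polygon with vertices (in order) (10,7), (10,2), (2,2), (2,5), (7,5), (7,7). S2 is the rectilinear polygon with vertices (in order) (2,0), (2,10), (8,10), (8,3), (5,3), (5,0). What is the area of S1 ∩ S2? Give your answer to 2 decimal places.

The intersection is the polygon with vertices (2,2), (2,5), (7,5), (7,7), (8,7), (8,3), (5,3), (5,2).
By the shoelace formula its area is 17.00.

17.00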